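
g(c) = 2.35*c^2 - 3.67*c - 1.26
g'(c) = 4.7*c - 3.67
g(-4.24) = 56.55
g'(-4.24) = -23.60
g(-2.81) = 27.61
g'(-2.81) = -16.88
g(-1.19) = 6.44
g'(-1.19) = -9.26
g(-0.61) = 1.85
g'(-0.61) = -6.54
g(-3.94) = 49.68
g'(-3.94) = -22.19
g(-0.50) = 1.16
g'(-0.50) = -6.02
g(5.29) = 45.09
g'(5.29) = 21.19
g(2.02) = 0.92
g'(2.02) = 5.82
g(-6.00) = 105.36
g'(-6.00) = -31.87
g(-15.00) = 582.54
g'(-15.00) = -74.17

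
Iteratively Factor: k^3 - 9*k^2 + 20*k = (k - 5)*(k^2 - 4*k) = k*(k - 5)*(k - 4)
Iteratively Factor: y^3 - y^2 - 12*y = (y - 4)*(y^2 + 3*y) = y*(y - 4)*(y + 3)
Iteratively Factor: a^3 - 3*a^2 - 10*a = (a - 5)*(a^2 + 2*a) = (a - 5)*(a + 2)*(a)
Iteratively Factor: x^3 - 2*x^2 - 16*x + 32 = (x - 4)*(x^2 + 2*x - 8) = (x - 4)*(x + 4)*(x - 2)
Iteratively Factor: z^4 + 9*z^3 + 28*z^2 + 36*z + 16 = (z + 1)*(z^3 + 8*z^2 + 20*z + 16) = (z + 1)*(z + 2)*(z^2 + 6*z + 8) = (z + 1)*(z + 2)^2*(z + 4)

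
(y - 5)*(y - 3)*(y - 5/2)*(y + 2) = y^4 - 17*y^3/2 + 14*y^2 + 65*y/2 - 75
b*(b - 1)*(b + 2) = b^3 + b^2 - 2*b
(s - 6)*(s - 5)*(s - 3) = s^3 - 14*s^2 + 63*s - 90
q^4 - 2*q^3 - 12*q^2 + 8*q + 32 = (q - 4)*(q - 2)*(q + 2)^2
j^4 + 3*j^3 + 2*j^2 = j^2*(j + 1)*(j + 2)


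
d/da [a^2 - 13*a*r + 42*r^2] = 2*a - 13*r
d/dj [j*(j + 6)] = 2*j + 6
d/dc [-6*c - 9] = -6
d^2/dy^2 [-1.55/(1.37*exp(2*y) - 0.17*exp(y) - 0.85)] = (1.55*(2.74*exp(y) - 0.17)*(5.48*exp(y) - 0.34)*exp(y) + (8.494*exp(y) - 0.2635)*(-1.37*exp(2*y) + 0.17*exp(y) + 0.85))*exp(y)/(-1.37*exp(2*y) + 0.17*exp(y) + 0.85)^3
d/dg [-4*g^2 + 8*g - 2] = 8 - 8*g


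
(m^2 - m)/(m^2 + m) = (m - 1)/(m + 1)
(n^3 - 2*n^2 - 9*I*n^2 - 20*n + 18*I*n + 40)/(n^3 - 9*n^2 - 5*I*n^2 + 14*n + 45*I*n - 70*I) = (n - 4*I)/(n - 7)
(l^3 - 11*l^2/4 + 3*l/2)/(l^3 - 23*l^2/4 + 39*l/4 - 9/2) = l/(l - 3)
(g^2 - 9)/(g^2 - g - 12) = (g - 3)/(g - 4)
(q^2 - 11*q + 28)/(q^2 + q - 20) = (q - 7)/(q + 5)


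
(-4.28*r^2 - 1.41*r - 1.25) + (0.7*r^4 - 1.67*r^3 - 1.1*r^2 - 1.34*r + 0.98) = 0.7*r^4 - 1.67*r^3 - 5.38*r^2 - 2.75*r - 0.27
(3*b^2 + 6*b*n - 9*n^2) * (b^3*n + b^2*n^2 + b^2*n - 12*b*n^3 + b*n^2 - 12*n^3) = 3*b^5*n + 9*b^4*n^2 + 3*b^4*n - 39*b^3*n^3 + 9*b^3*n^2 - 81*b^2*n^4 - 39*b^2*n^3 + 108*b*n^5 - 81*b*n^4 + 108*n^5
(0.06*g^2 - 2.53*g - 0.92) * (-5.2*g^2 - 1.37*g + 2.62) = -0.312*g^4 + 13.0738*g^3 + 8.4073*g^2 - 5.3682*g - 2.4104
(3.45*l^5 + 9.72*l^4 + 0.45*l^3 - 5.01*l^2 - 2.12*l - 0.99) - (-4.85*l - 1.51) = 3.45*l^5 + 9.72*l^4 + 0.45*l^3 - 5.01*l^2 + 2.73*l + 0.52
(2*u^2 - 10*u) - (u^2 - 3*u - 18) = u^2 - 7*u + 18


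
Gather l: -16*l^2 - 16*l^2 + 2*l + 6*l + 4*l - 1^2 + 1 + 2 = -32*l^2 + 12*l + 2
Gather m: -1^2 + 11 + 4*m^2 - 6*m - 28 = 4*m^2 - 6*m - 18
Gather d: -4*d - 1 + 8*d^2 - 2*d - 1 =8*d^2 - 6*d - 2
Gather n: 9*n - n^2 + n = -n^2 + 10*n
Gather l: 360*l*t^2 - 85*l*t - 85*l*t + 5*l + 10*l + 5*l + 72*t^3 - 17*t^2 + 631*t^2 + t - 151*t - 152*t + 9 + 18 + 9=l*(360*t^2 - 170*t + 20) + 72*t^3 + 614*t^2 - 302*t + 36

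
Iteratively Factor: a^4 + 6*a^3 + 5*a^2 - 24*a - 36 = (a - 2)*(a^3 + 8*a^2 + 21*a + 18) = (a - 2)*(a + 3)*(a^2 + 5*a + 6) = (a - 2)*(a + 3)^2*(a + 2)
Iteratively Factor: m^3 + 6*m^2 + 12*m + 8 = (m + 2)*(m^2 + 4*m + 4) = (m + 2)^2*(m + 2)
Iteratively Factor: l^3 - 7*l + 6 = (l - 1)*(l^2 + l - 6) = (l - 2)*(l - 1)*(l + 3)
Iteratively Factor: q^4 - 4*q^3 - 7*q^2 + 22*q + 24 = (q - 4)*(q^3 - 7*q - 6) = (q - 4)*(q + 1)*(q^2 - q - 6) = (q - 4)*(q + 1)*(q + 2)*(q - 3)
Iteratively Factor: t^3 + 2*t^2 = (t + 2)*(t^2) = t*(t + 2)*(t)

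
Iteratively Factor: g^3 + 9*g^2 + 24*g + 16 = (g + 1)*(g^2 + 8*g + 16) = (g + 1)*(g + 4)*(g + 4)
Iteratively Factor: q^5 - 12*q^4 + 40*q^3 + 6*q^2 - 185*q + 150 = (q + 2)*(q^4 - 14*q^3 + 68*q^2 - 130*q + 75) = (q - 5)*(q + 2)*(q^3 - 9*q^2 + 23*q - 15) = (q - 5)*(q - 1)*(q + 2)*(q^2 - 8*q + 15) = (q - 5)*(q - 3)*(q - 1)*(q + 2)*(q - 5)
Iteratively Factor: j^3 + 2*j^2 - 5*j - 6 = (j + 1)*(j^2 + j - 6) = (j - 2)*(j + 1)*(j + 3)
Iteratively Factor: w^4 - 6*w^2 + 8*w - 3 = (w + 3)*(w^3 - 3*w^2 + 3*w - 1) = (w - 1)*(w + 3)*(w^2 - 2*w + 1) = (w - 1)^2*(w + 3)*(w - 1)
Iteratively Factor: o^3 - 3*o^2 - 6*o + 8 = (o - 1)*(o^2 - 2*o - 8) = (o - 1)*(o + 2)*(o - 4)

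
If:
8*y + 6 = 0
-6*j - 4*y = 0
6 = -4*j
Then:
No Solution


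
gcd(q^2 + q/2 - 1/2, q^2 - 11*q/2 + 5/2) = q - 1/2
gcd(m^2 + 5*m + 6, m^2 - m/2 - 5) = m + 2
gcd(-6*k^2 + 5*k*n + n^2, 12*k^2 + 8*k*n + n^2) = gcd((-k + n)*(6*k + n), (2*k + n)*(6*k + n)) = 6*k + n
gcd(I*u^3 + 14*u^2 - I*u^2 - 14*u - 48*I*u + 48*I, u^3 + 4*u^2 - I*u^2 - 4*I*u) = 1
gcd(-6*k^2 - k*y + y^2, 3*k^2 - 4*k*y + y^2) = -3*k + y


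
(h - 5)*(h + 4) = h^2 - h - 20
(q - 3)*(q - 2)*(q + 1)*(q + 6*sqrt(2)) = q^4 - 4*q^3 + 6*sqrt(2)*q^3 - 24*sqrt(2)*q^2 + q^2 + 6*q + 6*sqrt(2)*q + 36*sqrt(2)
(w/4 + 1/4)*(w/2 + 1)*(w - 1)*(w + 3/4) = w^4/8 + 11*w^3/32 + w^2/16 - 11*w/32 - 3/16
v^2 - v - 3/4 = (v - 3/2)*(v + 1/2)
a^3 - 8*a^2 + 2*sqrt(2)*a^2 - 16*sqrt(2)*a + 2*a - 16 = (a - 8)*(a + sqrt(2))^2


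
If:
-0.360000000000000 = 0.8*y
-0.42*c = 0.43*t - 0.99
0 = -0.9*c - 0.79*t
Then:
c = -14.17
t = 16.14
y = -0.45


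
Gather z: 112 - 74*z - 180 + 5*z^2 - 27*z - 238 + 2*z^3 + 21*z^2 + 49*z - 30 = 2*z^3 + 26*z^2 - 52*z - 336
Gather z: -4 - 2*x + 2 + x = -x - 2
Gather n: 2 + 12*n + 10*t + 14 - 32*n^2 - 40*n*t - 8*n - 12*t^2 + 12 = -32*n^2 + n*(4 - 40*t) - 12*t^2 + 10*t + 28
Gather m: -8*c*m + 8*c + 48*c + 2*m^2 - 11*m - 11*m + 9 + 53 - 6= 56*c + 2*m^2 + m*(-8*c - 22) + 56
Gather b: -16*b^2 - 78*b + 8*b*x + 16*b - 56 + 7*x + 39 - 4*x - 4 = -16*b^2 + b*(8*x - 62) + 3*x - 21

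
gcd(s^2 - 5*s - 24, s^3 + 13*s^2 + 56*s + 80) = 1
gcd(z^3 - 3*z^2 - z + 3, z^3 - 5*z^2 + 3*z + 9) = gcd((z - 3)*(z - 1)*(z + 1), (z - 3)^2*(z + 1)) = z^2 - 2*z - 3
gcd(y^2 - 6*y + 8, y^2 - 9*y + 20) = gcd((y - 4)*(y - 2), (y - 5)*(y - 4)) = y - 4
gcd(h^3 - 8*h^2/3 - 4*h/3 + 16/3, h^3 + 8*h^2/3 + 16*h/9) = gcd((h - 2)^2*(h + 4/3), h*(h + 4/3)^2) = h + 4/3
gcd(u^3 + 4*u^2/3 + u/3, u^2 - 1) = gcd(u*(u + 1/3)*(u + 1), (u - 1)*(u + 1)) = u + 1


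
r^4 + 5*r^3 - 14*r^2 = r^2*(r - 2)*(r + 7)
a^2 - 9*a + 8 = (a - 8)*(a - 1)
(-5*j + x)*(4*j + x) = -20*j^2 - j*x + x^2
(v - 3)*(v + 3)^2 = v^3 + 3*v^2 - 9*v - 27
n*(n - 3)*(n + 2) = n^3 - n^2 - 6*n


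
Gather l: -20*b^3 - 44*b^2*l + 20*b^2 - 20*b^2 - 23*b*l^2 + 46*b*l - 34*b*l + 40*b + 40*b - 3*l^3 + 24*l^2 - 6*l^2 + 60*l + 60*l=-20*b^3 + 80*b - 3*l^3 + l^2*(18 - 23*b) + l*(-44*b^2 + 12*b + 120)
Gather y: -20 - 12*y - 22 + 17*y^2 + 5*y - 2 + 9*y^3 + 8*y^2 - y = 9*y^3 + 25*y^2 - 8*y - 44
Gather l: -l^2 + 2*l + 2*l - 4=-l^2 + 4*l - 4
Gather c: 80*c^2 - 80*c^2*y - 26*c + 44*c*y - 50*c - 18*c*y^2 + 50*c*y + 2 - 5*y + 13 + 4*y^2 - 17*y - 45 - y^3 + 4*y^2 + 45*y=c^2*(80 - 80*y) + c*(-18*y^2 + 94*y - 76) - y^3 + 8*y^2 + 23*y - 30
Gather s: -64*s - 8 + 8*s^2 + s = 8*s^2 - 63*s - 8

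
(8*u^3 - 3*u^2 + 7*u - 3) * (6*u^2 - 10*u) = 48*u^5 - 98*u^4 + 72*u^3 - 88*u^2 + 30*u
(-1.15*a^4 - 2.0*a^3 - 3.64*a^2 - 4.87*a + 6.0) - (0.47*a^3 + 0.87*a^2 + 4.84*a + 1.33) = -1.15*a^4 - 2.47*a^3 - 4.51*a^2 - 9.71*a + 4.67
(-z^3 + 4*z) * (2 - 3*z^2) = 3*z^5 - 14*z^3 + 8*z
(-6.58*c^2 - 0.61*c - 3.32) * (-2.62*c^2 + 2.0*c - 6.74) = 17.2396*c^4 - 11.5618*c^3 + 51.8276*c^2 - 2.5286*c + 22.3768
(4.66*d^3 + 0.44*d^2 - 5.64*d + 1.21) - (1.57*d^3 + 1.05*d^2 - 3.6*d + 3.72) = 3.09*d^3 - 0.61*d^2 - 2.04*d - 2.51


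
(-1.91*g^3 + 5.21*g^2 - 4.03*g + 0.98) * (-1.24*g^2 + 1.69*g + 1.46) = 2.3684*g^5 - 9.6883*g^4 + 11.0135*g^3 - 0.419300000000001*g^2 - 4.2276*g + 1.4308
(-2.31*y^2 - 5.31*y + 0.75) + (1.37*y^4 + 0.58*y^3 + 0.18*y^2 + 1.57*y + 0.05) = 1.37*y^4 + 0.58*y^3 - 2.13*y^2 - 3.74*y + 0.8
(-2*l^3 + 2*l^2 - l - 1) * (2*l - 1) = -4*l^4 + 6*l^3 - 4*l^2 - l + 1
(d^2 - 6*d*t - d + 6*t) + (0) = d^2 - 6*d*t - d + 6*t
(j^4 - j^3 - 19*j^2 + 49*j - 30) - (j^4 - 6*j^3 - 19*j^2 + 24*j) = 5*j^3 + 25*j - 30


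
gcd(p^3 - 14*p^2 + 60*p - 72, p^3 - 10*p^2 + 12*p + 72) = p^2 - 12*p + 36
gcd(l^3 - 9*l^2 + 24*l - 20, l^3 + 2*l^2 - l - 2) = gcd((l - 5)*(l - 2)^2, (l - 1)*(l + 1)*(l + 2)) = 1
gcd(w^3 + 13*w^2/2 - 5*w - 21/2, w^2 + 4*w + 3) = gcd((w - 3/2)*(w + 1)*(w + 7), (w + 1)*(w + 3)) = w + 1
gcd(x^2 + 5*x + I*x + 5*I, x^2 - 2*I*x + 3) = x + I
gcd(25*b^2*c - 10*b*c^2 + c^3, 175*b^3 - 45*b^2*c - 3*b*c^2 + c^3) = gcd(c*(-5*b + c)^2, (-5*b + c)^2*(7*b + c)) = 25*b^2 - 10*b*c + c^2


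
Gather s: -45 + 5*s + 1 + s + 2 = 6*s - 42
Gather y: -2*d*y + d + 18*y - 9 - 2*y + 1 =d + y*(16 - 2*d) - 8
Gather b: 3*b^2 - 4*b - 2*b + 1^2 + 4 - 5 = 3*b^2 - 6*b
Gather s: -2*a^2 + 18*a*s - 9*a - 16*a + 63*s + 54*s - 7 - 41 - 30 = -2*a^2 - 25*a + s*(18*a + 117) - 78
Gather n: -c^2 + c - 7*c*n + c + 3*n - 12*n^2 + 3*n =-c^2 + 2*c - 12*n^2 + n*(6 - 7*c)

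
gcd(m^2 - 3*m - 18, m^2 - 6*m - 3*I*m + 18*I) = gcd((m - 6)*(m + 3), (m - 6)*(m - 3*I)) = m - 6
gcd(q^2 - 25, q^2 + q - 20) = q + 5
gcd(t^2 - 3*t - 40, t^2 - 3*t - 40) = t^2 - 3*t - 40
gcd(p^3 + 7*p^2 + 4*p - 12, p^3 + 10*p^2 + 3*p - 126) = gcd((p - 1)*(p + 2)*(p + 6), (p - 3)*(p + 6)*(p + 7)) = p + 6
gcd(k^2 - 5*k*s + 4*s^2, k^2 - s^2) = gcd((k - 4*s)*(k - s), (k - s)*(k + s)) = -k + s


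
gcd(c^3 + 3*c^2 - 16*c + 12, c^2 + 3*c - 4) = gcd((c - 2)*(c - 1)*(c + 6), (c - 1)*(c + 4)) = c - 1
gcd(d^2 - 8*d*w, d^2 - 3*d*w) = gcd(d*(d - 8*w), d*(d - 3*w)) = d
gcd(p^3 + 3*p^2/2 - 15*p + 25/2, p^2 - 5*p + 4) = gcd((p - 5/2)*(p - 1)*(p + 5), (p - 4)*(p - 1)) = p - 1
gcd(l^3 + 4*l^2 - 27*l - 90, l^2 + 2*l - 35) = l - 5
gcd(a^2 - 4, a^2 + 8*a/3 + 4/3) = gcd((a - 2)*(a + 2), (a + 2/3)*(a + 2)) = a + 2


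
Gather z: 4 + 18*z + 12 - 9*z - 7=9*z + 9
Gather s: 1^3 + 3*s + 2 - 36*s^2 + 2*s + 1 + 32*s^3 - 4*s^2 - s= 32*s^3 - 40*s^2 + 4*s + 4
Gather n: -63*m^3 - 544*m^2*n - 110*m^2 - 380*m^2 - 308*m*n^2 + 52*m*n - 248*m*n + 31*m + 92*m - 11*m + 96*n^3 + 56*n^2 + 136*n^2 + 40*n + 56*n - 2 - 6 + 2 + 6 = -63*m^3 - 490*m^2 + 112*m + 96*n^3 + n^2*(192 - 308*m) + n*(-544*m^2 - 196*m + 96)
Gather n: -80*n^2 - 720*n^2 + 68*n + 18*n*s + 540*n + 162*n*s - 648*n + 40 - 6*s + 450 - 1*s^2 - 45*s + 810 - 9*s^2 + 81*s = -800*n^2 + n*(180*s - 40) - 10*s^2 + 30*s + 1300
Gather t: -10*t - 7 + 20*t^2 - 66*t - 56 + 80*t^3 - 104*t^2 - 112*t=80*t^3 - 84*t^2 - 188*t - 63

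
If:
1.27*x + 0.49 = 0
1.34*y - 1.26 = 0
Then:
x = -0.39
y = 0.94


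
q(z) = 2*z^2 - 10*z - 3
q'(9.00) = 26.00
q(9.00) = 69.00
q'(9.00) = 26.00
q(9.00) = 69.00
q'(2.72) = 0.88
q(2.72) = -15.40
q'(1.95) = -2.20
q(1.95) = -14.90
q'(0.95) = -6.20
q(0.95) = -10.70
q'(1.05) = -5.80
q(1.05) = -11.30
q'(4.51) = 8.04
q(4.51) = -7.42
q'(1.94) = -2.24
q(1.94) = -14.87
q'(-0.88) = -13.52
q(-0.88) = 7.35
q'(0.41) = -8.36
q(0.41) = -6.76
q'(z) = 4*z - 10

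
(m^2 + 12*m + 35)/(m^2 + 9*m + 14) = (m + 5)/(m + 2)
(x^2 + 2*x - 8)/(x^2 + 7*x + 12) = (x - 2)/(x + 3)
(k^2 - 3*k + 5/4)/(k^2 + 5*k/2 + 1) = (4*k^2 - 12*k + 5)/(2*(2*k^2 + 5*k + 2))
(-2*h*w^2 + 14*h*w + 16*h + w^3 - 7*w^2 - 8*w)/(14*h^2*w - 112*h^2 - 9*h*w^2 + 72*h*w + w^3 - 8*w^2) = (w + 1)/(-7*h + w)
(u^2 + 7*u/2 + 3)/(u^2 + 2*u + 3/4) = 2*(u + 2)/(2*u + 1)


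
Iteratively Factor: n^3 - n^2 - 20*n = (n)*(n^2 - n - 20) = n*(n - 5)*(n + 4)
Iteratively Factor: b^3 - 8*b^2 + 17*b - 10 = (b - 1)*(b^2 - 7*b + 10) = (b - 5)*(b - 1)*(b - 2)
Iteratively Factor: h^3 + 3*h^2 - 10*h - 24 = (h + 2)*(h^2 + h - 12) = (h - 3)*(h + 2)*(h + 4)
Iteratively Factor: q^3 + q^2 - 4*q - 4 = (q + 1)*(q^2 - 4) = (q + 1)*(q + 2)*(q - 2)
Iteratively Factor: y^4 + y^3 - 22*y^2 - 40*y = (y + 2)*(y^3 - y^2 - 20*y) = (y - 5)*(y + 2)*(y^2 + 4*y) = (y - 5)*(y + 2)*(y + 4)*(y)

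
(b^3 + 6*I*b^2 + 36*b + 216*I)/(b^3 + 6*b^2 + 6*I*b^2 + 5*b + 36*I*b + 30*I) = (b^2 + 36)/(b^2 + 6*b + 5)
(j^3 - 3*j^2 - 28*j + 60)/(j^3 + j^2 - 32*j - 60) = (j - 2)/(j + 2)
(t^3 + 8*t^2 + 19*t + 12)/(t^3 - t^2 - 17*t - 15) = (t + 4)/(t - 5)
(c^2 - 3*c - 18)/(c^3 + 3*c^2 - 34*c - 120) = (c + 3)/(c^2 + 9*c + 20)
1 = 1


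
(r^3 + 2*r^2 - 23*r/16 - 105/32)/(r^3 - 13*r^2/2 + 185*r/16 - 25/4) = (8*r^2 + 26*r + 21)/(2*(4*r^2 - 21*r + 20))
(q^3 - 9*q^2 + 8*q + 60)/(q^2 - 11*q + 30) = q + 2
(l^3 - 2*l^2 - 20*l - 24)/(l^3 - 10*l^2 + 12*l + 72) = (l + 2)/(l - 6)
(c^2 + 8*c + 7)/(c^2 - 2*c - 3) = (c + 7)/(c - 3)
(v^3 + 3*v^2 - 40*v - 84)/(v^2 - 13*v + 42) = (v^2 + 9*v + 14)/(v - 7)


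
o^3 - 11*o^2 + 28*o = o*(o - 7)*(o - 4)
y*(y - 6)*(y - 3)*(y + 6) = y^4 - 3*y^3 - 36*y^2 + 108*y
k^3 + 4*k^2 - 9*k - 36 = (k - 3)*(k + 3)*(k + 4)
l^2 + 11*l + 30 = (l + 5)*(l + 6)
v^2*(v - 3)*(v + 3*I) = v^4 - 3*v^3 + 3*I*v^3 - 9*I*v^2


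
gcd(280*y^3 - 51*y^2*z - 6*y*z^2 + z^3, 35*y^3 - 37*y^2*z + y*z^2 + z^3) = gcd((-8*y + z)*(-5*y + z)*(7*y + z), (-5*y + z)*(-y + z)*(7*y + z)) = 35*y^2 - 2*y*z - z^2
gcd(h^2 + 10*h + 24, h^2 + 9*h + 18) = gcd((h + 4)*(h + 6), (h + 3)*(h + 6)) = h + 6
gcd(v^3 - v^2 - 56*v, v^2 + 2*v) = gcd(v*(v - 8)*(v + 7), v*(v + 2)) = v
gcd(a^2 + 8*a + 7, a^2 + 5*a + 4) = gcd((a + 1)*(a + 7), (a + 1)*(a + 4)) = a + 1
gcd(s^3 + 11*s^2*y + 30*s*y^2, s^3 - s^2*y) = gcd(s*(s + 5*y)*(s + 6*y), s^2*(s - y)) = s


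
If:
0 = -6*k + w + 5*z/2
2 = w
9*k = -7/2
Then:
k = -7/18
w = 2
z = -26/15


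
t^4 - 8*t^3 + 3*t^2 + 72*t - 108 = (t - 6)*(t - 3)*(t - 2)*(t + 3)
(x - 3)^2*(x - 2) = x^3 - 8*x^2 + 21*x - 18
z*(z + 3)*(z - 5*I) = z^3 + 3*z^2 - 5*I*z^2 - 15*I*z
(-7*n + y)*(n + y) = -7*n^2 - 6*n*y + y^2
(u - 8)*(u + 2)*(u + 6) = u^3 - 52*u - 96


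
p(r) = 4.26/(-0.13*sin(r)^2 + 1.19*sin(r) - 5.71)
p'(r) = 4.26*(0.26*sin(r)*cos(r) - 1.19*cos(r))/(-0.13*sin(r)^2 + 1.19*sin(r) - 5.71)^2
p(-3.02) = -0.73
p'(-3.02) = 0.15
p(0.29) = -0.79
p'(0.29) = -0.16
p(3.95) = -0.64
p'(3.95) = 0.09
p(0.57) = -0.83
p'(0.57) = -0.14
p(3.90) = -0.65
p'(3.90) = 0.10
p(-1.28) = -0.61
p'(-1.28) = -0.04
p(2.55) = -0.84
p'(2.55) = 0.14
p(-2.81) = -0.70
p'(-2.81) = 0.14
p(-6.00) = -0.79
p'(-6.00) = -0.16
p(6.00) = -0.70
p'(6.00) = -0.14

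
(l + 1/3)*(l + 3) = l^2 + 10*l/3 + 1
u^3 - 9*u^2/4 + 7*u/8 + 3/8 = (u - 3/2)*(u - 1)*(u + 1/4)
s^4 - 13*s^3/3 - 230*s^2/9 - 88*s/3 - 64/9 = (s - 8)*(s + 1/3)*(s + 4/3)*(s + 2)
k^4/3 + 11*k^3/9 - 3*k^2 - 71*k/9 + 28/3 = (k/3 + 1)*(k - 7/3)*(k - 1)*(k + 4)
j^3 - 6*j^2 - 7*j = j*(j - 7)*(j + 1)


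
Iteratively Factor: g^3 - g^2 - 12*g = (g)*(g^2 - g - 12) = g*(g + 3)*(g - 4)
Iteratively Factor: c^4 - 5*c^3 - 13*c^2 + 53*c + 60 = (c - 4)*(c^3 - c^2 - 17*c - 15) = (c - 4)*(c + 3)*(c^2 - 4*c - 5) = (c - 5)*(c - 4)*(c + 3)*(c + 1)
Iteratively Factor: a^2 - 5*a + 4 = (a - 4)*(a - 1)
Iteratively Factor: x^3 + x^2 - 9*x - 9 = (x - 3)*(x^2 + 4*x + 3) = (x - 3)*(x + 1)*(x + 3)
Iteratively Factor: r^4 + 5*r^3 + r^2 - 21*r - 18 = (r + 3)*(r^3 + 2*r^2 - 5*r - 6) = (r - 2)*(r + 3)*(r^2 + 4*r + 3) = (r - 2)*(r + 3)^2*(r + 1)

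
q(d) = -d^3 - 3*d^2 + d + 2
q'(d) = -3*d^2 - 6*d + 1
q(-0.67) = 0.28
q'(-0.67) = 3.67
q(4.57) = -151.53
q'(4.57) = -89.07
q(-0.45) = 1.03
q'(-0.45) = 3.09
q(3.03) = -50.33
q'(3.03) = -44.72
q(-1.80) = -3.69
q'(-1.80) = 2.08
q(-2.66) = -3.07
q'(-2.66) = -4.27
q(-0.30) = 1.46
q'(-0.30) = 2.53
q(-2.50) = -3.62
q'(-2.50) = -2.75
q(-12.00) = 1286.00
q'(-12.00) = -359.00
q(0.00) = 2.00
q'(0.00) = 1.00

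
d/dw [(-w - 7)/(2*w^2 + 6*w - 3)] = (2*w^2 + 28*w + 45)/(4*w^4 + 24*w^3 + 24*w^2 - 36*w + 9)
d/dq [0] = 0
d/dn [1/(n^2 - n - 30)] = (1 - 2*n)/(-n^2 + n + 30)^2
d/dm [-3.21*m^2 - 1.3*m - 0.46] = -6.42*m - 1.3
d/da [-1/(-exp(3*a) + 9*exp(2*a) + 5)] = 3*(6 - exp(a))*exp(2*a)/(-exp(3*a) + 9*exp(2*a) + 5)^2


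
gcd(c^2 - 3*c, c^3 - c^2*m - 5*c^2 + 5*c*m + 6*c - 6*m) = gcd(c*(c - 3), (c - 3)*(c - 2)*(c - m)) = c - 3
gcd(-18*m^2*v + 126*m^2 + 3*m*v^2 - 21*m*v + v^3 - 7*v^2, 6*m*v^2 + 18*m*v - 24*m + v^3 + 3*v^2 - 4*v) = 6*m + v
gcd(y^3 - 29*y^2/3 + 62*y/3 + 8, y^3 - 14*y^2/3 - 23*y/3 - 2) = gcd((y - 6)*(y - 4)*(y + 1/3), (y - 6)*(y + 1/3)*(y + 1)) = y^2 - 17*y/3 - 2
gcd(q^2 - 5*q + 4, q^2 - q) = q - 1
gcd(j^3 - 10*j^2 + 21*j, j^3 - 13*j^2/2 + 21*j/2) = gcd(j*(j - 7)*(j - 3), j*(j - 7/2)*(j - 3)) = j^2 - 3*j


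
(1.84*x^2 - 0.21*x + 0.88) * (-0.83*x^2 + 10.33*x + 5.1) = -1.5272*x^4 + 19.1815*x^3 + 6.4843*x^2 + 8.0194*x + 4.488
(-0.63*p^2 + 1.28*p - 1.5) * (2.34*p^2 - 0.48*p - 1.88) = -1.4742*p^4 + 3.2976*p^3 - 2.94*p^2 - 1.6864*p + 2.82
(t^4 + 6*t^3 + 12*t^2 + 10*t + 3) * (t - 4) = t^5 + 2*t^4 - 12*t^3 - 38*t^2 - 37*t - 12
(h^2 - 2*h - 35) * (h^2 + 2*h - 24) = h^4 - 63*h^2 - 22*h + 840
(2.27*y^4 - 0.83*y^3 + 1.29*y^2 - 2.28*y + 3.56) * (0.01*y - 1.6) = 0.0227*y^5 - 3.6403*y^4 + 1.3409*y^3 - 2.0868*y^2 + 3.6836*y - 5.696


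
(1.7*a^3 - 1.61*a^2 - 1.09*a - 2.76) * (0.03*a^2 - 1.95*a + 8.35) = 0.051*a^5 - 3.3633*a^4 + 17.3018*a^3 - 11.4008*a^2 - 3.7195*a - 23.046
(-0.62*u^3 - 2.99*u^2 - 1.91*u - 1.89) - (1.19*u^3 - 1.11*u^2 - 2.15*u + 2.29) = -1.81*u^3 - 1.88*u^2 + 0.24*u - 4.18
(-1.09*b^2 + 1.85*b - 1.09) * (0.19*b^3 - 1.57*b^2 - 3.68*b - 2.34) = -0.2071*b^5 + 2.0628*b^4 + 0.8996*b^3 - 2.5461*b^2 - 0.317799999999999*b + 2.5506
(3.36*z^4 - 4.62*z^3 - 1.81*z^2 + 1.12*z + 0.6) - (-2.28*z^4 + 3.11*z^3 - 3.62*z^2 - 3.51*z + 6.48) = 5.64*z^4 - 7.73*z^3 + 1.81*z^2 + 4.63*z - 5.88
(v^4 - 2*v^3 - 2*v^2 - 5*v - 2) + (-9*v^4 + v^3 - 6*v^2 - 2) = -8*v^4 - v^3 - 8*v^2 - 5*v - 4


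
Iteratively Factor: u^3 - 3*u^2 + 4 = (u - 2)*(u^2 - u - 2) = (u - 2)*(u + 1)*(u - 2)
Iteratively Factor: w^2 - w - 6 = (w - 3)*(w + 2)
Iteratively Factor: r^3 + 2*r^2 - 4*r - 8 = (r + 2)*(r^2 - 4) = (r - 2)*(r + 2)*(r + 2)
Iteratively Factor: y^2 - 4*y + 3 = (y - 1)*(y - 3)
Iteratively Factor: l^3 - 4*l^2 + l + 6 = (l + 1)*(l^2 - 5*l + 6) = (l - 3)*(l + 1)*(l - 2)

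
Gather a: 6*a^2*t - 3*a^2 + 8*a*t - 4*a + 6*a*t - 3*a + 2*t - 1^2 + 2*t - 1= a^2*(6*t - 3) + a*(14*t - 7) + 4*t - 2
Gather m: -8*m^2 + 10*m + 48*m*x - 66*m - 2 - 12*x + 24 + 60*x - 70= -8*m^2 + m*(48*x - 56) + 48*x - 48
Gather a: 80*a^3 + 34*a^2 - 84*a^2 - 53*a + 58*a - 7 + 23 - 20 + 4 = 80*a^3 - 50*a^2 + 5*a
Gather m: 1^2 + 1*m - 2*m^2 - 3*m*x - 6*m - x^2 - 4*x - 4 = -2*m^2 + m*(-3*x - 5) - x^2 - 4*x - 3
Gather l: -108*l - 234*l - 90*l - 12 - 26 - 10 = -432*l - 48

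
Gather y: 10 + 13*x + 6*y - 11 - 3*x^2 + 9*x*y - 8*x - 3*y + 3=-3*x^2 + 5*x + y*(9*x + 3) + 2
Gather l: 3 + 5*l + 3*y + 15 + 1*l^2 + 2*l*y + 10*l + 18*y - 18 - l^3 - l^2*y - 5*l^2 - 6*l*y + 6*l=-l^3 + l^2*(-y - 4) + l*(21 - 4*y) + 21*y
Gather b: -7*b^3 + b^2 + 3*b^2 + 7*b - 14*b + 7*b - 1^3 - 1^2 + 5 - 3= -7*b^3 + 4*b^2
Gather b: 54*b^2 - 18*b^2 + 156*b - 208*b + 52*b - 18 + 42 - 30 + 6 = 36*b^2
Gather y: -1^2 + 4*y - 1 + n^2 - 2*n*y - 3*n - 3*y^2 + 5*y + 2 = n^2 - 3*n - 3*y^2 + y*(9 - 2*n)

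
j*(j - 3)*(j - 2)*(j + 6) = j^4 + j^3 - 24*j^2 + 36*j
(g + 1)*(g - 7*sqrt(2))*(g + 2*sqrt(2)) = g^3 - 5*sqrt(2)*g^2 + g^2 - 28*g - 5*sqrt(2)*g - 28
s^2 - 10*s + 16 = (s - 8)*(s - 2)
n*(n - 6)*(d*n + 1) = d*n^3 - 6*d*n^2 + n^2 - 6*n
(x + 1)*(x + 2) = x^2 + 3*x + 2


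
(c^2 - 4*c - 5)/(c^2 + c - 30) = (c + 1)/(c + 6)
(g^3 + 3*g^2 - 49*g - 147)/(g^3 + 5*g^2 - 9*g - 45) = (g^2 - 49)/(g^2 + 2*g - 15)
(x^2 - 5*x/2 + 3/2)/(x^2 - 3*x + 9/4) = 2*(x - 1)/(2*x - 3)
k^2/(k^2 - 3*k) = k/(k - 3)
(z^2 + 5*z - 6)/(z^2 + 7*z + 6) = (z - 1)/(z + 1)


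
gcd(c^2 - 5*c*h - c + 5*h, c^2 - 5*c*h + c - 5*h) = c - 5*h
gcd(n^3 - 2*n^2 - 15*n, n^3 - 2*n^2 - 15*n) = n^3 - 2*n^2 - 15*n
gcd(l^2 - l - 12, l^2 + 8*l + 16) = 1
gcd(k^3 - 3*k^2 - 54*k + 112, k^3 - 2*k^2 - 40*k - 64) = k - 8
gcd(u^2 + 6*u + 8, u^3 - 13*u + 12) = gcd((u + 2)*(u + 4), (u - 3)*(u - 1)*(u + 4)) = u + 4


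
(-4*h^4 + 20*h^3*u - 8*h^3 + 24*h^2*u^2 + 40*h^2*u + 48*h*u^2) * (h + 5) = -4*h^5 + 20*h^4*u - 28*h^4 + 24*h^3*u^2 + 140*h^3*u - 40*h^3 + 168*h^2*u^2 + 200*h^2*u + 240*h*u^2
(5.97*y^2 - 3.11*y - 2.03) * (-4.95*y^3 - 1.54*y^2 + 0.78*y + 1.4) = -29.5515*y^5 + 6.2007*y^4 + 19.4945*y^3 + 9.0584*y^2 - 5.9374*y - 2.842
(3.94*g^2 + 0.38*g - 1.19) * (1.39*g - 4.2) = 5.4766*g^3 - 16.0198*g^2 - 3.2501*g + 4.998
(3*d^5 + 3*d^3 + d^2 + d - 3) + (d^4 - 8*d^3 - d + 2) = 3*d^5 + d^4 - 5*d^3 + d^2 - 1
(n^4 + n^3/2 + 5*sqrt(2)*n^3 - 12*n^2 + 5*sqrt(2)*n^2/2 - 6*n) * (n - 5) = n^5 - 9*n^4/2 + 5*sqrt(2)*n^4 - 45*sqrt(2)*n^3/2 - 29*n^3/2 - 25*sqrt(2)*n^2/2 + 54*n^2 + 30*n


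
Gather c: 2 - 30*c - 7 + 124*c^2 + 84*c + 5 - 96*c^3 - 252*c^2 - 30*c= -96*c^3 - 128*c^2 + 24*c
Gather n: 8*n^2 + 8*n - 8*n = 8*n^2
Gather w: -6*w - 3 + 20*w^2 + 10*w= 20*w^2 + 4*w - 3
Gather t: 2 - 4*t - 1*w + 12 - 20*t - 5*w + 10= -24*t - 6*w + 24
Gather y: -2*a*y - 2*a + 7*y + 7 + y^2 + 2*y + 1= -2*a + y^2 + y*(9 - 2*a) + 8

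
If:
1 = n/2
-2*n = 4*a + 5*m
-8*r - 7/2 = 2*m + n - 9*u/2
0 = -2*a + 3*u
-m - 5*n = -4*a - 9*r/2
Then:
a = 1823/1182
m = -1202/591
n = 2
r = 236/591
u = 1823/1773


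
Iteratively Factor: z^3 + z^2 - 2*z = (z - 1)*(z^2 + 2*z) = (z - 1)*(z + 2)*(z)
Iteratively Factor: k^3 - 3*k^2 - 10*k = (k + 2)*(k^2 - 5*k) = (k - 5)*(k + 2)*(k)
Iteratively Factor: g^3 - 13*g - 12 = (g - 4)*(g^2 + 4*g + 3) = (g - 4)*(g + 3)*(g + 1)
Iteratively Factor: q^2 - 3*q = (q)*(q - 3)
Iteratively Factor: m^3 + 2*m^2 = (m)*(m^2 + 2*m) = m^2*(m + 2)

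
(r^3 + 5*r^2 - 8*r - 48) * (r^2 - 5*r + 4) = r^5 - 29*r^3 + 12*r^2 + 208*r - 192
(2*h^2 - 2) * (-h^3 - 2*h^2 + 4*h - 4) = -2*h^5 - 4*h^4 + 10*h^3 - 4*h^2 - 8*h + 8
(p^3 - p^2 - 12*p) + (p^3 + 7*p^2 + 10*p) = 2*p^3 + 6*p^2 - 2*p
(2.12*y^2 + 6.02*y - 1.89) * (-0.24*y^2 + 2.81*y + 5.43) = -0.5088*y^4 + 4.5124*y^3 + 28.8814*y^2 + 27.3777*y - 10.2627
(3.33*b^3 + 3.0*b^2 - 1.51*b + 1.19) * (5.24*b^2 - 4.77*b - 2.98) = 17.4492*b^5 - 0.164099999999998*b^4 - 32.1458*b^3 + 4.4983*b^2 - 1.1765*b - 3.5462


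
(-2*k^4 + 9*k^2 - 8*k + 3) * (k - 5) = -2*k^5 + 10*k^4 + 9*k^3 - 53*k^2 + 43*k - 15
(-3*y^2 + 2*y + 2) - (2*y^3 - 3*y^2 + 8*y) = -2*y^3 - 6*y + 2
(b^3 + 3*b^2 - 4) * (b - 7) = b^4 - 4*b^3 - 21*b^2 - 4*b + 28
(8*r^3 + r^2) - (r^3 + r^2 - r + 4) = 7*r^3 + r - 4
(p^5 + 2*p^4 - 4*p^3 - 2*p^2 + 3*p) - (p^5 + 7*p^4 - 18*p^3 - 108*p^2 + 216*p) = -5*p^4 + 14*p^3 + 106*p^2 - 213*p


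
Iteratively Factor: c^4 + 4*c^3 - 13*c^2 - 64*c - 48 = (c + 4)*(c^3 - 13*c - 12) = (c + 1)*(c + 4)*(c^2 - c - 12) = (c - 4)*(c + 1)*(c + 4)*(c + 3)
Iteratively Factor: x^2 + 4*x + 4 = (x + 2)*(x + 2)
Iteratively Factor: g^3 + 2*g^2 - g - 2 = (g - 1)*(g^2 + 3*g + 2) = (g - 1)*(g + 1)*(g + 2)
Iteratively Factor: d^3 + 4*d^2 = (d)*(d^2 + 4*d) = d*(d + 4)*(d)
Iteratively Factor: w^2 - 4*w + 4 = (w - 2)*(w - 2)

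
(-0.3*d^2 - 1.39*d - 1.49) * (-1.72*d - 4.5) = 0.516*d^3 + 3.7408*d^2 + 8.8178*d + 6.705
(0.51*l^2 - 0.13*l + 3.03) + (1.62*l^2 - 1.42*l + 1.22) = 2.13*l^2 - 1.55*l + 4.25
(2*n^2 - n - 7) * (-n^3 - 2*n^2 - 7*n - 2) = -2*n^5 - 3*n^4 - 5*n^3 + 17*n^2 + 51*n + 14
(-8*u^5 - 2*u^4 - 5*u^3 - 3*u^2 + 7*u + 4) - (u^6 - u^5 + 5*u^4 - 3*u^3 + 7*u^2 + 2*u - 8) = -u^6 - 7*u^5 - 7*u^4 - 2*u^3 - 10*u^2 + 5*u + 12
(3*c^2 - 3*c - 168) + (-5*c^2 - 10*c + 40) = -2*c^2 - 13*c - 128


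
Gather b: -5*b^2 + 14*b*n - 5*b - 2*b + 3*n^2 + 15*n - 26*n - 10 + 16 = -5*b^2 + b*(14*n - 7) + 3*n^2 - 11*n + 6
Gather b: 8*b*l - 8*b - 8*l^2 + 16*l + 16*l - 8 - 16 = b*(8*l - 8) - 8*l^2 + 32*l - 24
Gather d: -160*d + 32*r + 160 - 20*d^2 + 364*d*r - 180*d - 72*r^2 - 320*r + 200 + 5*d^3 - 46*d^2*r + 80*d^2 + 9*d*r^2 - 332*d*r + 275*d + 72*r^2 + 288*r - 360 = 5*d^3 + d^2*(60 - 46*r) + d*(9*r^2 + 32*r - 65)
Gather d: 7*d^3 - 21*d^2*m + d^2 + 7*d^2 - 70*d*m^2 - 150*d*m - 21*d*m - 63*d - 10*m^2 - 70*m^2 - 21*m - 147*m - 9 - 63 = 7*d^3 + d^2*(8 - 21*m) + d*(-70*m^2 - 171*m - 63) - 80*m^2 - 168*m - 72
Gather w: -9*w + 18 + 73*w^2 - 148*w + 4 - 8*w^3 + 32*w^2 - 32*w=-8*w^3 + 105*w^2 - 189*w + 22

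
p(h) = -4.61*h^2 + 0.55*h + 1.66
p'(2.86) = -25.82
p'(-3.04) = 28.58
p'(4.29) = -39.00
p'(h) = 0.55 - 9.22*h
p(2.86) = -34.47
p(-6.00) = -167.60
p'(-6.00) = 55.87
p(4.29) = -80.82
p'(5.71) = -52.10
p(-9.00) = -376.70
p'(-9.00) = 83.53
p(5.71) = -145.50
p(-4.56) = -96.71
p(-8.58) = -342.43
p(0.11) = 1.66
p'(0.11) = -0.46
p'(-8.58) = 79.66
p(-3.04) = -42.62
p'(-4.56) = 42.59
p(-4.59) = -97.99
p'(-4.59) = 42.87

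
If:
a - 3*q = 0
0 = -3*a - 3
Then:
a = -1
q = -1/3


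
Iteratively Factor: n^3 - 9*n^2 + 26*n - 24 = (n - 3)*(n^2 - 6*n + 8) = (n - 4)*(n - 3)*(n - 2)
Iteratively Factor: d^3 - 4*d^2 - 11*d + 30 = (d - 5)*(d^2 + d - 6) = (d - 5)*(d - 2)*(d + 3)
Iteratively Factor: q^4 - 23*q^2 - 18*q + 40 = (q - 5)*(q^3 + 5*q^2 + 2*q - 8) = (q - 5)*(q + 4)*(q^2 + q - 2) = (q - 5)*(q + 2)*(q + 4)*(q - 1)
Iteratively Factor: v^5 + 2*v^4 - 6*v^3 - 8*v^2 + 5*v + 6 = (v + 1)*(v^4 + v^3 - 7*v^2 - v + 6) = (v - 2)*(v + 1)*(v^3 + 3*v^2 - v - 3) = (v - 2)*(v + 1)*(v + 3)*(v^2 - 1) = (v - 2)*(v + 1)^2*(v + 3)*(v - 1)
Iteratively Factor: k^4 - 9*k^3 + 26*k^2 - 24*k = (k - 2)*(k^3 - 7*k^2 + 12*k) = (k - 3)*(k - 2)*(k^2 - 4*k) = (k - 4)*(k - 3)*(k - 2)*(k)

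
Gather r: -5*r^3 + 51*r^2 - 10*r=-5*r^3 + 51*r^2 - 10*r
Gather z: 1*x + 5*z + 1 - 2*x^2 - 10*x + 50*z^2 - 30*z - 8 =-2*x^2 - 9*x + 50*z^2 - 25*z - 7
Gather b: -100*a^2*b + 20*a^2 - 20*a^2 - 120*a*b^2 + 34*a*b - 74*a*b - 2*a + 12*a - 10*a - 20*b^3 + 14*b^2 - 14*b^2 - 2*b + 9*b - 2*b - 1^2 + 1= -120*a*b^2 - 20*b^3 + b*(-100*a^2 - 40*a + 5)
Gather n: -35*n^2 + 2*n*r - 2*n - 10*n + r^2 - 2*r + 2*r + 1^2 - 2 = -35*n^2 + n*(2*r - 12) + r^2 - 1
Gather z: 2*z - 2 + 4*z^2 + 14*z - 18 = 4*z^2 + 16*z - 20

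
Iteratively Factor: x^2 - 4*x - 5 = (x + 1)*(x - 5)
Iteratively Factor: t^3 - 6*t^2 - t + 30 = (t + 2)*(t^2 - 8*t + 15) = (t - 3)*(t + 2)*(t - 5)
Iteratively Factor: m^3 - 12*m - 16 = (m - 4)*(m^2 + 4*m + 4) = (m - 4)*(m + 2)*(m + 2)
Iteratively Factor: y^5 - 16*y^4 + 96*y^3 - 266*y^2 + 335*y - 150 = (y - 3)*(y^4 - 13*y^3 + 57*y^2 - 95*y + 50) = (y - 5)*(y - 3)*(y^3 - 8*y^2 + 17*y - 10) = (y - 5)*(y - 3)*(y - 2)*(y^2 - 6*y + 5) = (y - 5)*(y - 3)*(y - 2)*(y - 1)*(y - 5)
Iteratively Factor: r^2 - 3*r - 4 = (r - 4)*(r + 1)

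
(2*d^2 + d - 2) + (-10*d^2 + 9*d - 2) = -8*d^2 + 10*d - 4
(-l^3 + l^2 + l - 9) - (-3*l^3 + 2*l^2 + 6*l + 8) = 2*l^3 - l^2 - 5*l - 17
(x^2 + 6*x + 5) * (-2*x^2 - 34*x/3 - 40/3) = -2*x^4 - 70*x^3/3 - 274*x^2/3 - 410*x/3 - 200/3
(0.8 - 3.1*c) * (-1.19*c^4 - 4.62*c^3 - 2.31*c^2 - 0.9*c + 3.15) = 3.689*c^5 + 13.37*c^4 + 3.465*c^3 + 0.942*c^2 - 10.485*c + 2.52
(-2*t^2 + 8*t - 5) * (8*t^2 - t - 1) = -16*t^4 + 66*t^3 - 46*t^2 - 3*t + 5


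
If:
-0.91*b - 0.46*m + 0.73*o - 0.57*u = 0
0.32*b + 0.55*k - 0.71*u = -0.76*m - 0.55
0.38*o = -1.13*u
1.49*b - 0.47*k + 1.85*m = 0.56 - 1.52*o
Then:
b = -6.29309213264741*u - 0.0282919349968875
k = -4.01723066013142*u - 1.06087798186682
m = 6.49113992831507*u + 0.0559688279286253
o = -2.97368421052632*u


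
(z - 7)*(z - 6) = z^2 - 13*z + 42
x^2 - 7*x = x*(x - 7)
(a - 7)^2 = a^2 - 14*a + 49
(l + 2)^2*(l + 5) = l^3 + 9*l^2 + 24*l + 20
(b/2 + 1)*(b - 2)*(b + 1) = b^3/2 + b^2/2 - 2*b - 2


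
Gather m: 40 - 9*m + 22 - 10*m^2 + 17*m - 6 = -10*m^2 + 8*m + 56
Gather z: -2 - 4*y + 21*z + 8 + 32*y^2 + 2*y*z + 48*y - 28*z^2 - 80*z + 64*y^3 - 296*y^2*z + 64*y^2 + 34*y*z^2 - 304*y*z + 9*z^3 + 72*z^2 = 64*y^3 + 96*y^2 + 44*y + 9*z^3 + z^2*(34*y + 44) + z*(-296*y^2 - 302*y - 59) + 6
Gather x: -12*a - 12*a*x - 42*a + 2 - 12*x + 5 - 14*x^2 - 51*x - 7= -54*a - 14*x^2 + x*(-12*a - 63)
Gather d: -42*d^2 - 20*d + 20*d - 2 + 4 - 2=-42*d^2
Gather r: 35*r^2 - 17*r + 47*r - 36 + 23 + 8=35*r^2 + 30*r - 5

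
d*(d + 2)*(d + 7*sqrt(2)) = d^3 + 2*d^2 + 7*sqrt(2)*d^2 + 14*sqrt(2)*d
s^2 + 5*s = s*(s + 5)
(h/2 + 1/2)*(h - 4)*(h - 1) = h^3/2 - 2*h^2 - h/2 + 2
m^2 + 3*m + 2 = (m + 1)*(m + 2)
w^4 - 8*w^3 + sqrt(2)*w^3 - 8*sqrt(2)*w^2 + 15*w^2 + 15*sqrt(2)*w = w*(w - 5)*(w - 3)*(w + sqrt(2))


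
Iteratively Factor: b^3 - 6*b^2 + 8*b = (b - 2)*(b^2 - 4*b) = b*(b - 2)*(b - 4)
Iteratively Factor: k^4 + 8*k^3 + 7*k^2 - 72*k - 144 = (k + 4)*(k^3 + 4*k^2 - 9*k - 36) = (k + 3)*(k + 4)*(k^2 + k - 12) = (k - 3)*(k + 3)*(k + 4)*(k + 4)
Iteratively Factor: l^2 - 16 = (l - 4)*(l + 4)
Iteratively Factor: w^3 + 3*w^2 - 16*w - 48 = (w + 4)*(w^2 - w - 12) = (w + 3)*(w + 4)*(w - 4)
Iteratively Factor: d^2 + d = (d)*(d + 1)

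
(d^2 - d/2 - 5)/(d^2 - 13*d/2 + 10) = (d + 2)/(d - 4)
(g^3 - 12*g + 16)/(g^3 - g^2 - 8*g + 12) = (g + 4)/(g + 3)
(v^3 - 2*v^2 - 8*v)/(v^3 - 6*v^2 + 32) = v/(v - 4)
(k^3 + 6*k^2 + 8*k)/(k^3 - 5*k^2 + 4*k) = (k^2 + 6*k + 8)/(k^2 - 5*k + 4)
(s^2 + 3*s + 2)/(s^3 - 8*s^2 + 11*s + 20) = (s + 2)/(s^2 - 9*s + 20)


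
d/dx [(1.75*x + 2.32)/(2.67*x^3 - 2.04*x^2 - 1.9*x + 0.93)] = (-9.345*x^3 - 15.0132*x^2 + 9.4656*x + 6.0355)/(7.1289*x^6 - 10.8936*x^5 - 5.9844*x^4 + 12.7182*x^3 - 0.184400000000001*x^2 - 3.534*x + 0.8649)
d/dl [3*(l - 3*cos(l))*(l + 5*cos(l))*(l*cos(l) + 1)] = -3*l^3*sin(l) - 6*l^2*sin(2*l) + 9*l^2*cos(l) + 111*l*sin(l)/4 + 135*l*sin(3*l)/4 + 6*l*cos(2*l) + 12*l + 45*sin(2*l) - 111*cos(l)/4 - 45*cos(3*l)/4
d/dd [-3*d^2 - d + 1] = -6*d - 1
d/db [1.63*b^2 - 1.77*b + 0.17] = 3.26*b - 1.77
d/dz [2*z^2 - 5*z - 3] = 4*z - 5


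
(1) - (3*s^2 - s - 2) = -3*s^2 + s + 3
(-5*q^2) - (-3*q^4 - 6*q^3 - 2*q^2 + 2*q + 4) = 3*q^4 + 6*q^3 - 3*q^2 - 2*q - 4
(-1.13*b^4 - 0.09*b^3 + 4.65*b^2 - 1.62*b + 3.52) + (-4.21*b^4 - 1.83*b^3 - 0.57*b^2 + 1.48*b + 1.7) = -5.34*b^4 - 1.92*b^3 + 4.08*b^2 - 0.14*b + 5.22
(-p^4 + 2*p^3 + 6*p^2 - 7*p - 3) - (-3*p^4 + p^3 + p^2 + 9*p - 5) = 2*p^4 + p^3 + 5*p^2 - 16*p + 2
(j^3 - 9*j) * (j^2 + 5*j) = j^5 + 5*j^4 - 9*j^3 - 45*j^2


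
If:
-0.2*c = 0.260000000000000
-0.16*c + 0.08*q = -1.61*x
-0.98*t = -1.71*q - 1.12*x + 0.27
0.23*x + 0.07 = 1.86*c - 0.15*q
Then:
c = -1.30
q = -17.74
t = -30.37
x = 0.75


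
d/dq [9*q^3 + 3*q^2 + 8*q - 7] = 27*q^2 + 6*q + 8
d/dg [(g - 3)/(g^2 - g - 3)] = (g^2 - g - (g - 3)*(2*g - 1) - 3)/(-g^2 + g + 3)^2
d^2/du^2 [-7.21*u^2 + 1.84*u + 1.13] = -14.4200000000000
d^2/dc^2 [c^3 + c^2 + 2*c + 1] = 6*c + 2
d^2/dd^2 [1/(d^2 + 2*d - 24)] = 2*(-d^2 - 2*d + 4*(d + 1)^2 + 24)/(d^2 + 2*d - 24)^3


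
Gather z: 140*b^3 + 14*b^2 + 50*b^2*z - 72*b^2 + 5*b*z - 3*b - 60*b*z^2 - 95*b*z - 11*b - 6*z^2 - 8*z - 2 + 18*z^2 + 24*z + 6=140*b^3 - 58*b^2 - 14*b + z^2*(12 - 60*b) + z*(50*b^2 - 90*b + 16) + 4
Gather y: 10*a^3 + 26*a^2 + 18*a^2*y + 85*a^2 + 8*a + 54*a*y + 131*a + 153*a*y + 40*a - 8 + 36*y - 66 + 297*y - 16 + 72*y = 10*a^3 + 111*a^2 + 179*a + y*(18*a^2 + 207*a + 405) - 90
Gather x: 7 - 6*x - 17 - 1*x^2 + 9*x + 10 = -x^2 + 3*x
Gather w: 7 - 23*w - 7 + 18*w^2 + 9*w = 18*w^2 - 14*w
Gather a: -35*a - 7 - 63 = -35*a - 70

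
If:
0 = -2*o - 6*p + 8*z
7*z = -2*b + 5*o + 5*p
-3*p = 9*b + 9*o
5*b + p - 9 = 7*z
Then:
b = 48/113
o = 15/113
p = -189/113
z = -138/113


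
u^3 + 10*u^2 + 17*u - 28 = (u - 1)*(u + 4)*(u + 7)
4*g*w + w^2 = w*(4*g + w)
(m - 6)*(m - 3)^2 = m^3 - 12*m^2 + 45*m - 54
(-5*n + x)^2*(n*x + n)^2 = 25*n^4*x^2 + 50*n^4*x + 25*n^4 - 10*n^3*x^3 - 20*n^3*x^2 - 10*n^3*x + n^2*x^4 + 2*n^2*x^3 + n^2*x^2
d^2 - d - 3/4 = (d - 3/2)*(d + 1/2)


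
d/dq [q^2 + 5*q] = 2*q + 5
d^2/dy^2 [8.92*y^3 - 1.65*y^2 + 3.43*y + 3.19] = 53.52*y - 3.3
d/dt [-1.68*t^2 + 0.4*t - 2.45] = 0.4 - 3.36*t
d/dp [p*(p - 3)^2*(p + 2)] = 4*p^3 - 12*p^2 - 6*p + 18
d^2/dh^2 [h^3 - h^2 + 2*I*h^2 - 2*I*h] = 6*h - 2 + 4*I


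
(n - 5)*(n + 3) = n^2 - 2*n - 15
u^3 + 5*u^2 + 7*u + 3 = (u + 1)^2*(u + 3)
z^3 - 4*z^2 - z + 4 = (z - 4)*(z - 1)*(z + 1)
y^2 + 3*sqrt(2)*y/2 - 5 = (y - sqrt(2))*(y + 5*sqrt(2)/2)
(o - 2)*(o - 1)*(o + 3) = o^3 - 7*o + 6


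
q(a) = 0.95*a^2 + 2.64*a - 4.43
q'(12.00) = 25.44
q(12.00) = 164.05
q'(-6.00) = -8.76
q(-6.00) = 13.93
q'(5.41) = 12.92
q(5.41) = 37.66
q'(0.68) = 3.93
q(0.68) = -2.20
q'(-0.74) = 1.23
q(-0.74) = -5.86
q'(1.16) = 4.84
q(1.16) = -0.09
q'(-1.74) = -0.67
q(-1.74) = -6.15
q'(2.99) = 8.32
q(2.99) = 11.96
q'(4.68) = 11.53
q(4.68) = 28.73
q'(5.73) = 13.53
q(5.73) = 41.89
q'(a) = 1.9*a + 2.64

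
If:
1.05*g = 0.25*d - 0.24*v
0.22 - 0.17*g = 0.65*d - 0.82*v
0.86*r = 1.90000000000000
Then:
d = 1.24386206896552*v + 0.318620689655172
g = 0.0675862068965517*v + 0.0758620689655172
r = 2.21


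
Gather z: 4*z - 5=4*z - 5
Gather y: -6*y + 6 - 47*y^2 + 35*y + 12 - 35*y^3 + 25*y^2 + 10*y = -35*y^3 - 22*y^2 + 39*y + 18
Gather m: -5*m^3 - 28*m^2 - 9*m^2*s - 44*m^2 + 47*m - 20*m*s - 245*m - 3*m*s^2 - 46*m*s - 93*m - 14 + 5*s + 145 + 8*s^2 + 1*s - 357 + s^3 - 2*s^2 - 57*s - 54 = -5*m^3 + m^2*(-9*s - 72) + m*(-3*s^2 - 66*s - 291) + s^3 + 6*s^2 - 51*s - 280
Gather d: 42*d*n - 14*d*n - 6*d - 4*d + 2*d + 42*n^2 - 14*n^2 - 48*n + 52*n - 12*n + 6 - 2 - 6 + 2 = d*(28*n - 8) + 28*n^2 - 8*n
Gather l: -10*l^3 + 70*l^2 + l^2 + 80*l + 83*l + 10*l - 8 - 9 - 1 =-10*l^3 + 71*l^2 + 173*l - 18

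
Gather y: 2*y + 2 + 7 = 2*y + 9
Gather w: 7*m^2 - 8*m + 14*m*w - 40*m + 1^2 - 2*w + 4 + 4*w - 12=7*m^2 - 48*m + w*(14*m + 2) - 7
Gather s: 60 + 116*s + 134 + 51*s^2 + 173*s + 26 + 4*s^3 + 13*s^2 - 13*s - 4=4*s^3 + 64*s^2 + 276*s + 216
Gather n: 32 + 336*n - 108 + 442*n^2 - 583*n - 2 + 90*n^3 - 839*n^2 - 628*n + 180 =90*n^3 - 397*n^2 - 875*n + 102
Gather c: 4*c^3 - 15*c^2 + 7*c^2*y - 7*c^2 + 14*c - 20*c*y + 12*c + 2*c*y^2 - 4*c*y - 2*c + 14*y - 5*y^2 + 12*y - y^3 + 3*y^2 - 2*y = 4*c^3 + c^2*(7*y - 22) + c*(2*y^2 - 24*y + 24) - y^3 - 2*y^2 + 24*y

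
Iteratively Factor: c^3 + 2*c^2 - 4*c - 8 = (c - 2)*(c^2 + 4*c + 4) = (c - 2)*(c + 2)*(c + 2)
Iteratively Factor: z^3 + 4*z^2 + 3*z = (z)*(z^2 + 4*z + 3) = z*(z + 3)*(z + 1)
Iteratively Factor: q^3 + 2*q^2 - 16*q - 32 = (q - 4)*(q^2 + 6*q + 8) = (q - 4)*(q + 2)*(q + 4)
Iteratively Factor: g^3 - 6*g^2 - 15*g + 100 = (g + 4)*(g^2 - 10*g + 25) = (g - 5)*(g + 4)*(g - 5)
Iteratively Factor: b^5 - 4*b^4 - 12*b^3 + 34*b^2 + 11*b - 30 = (b + 1)*(b^4 - 5*b^3 - 7*b^2 + 41*b - 30) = (b - 2)*(b + 1)*(b^3 - 3*b^2 - 13*b + 15) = (b - 5)*(b - 2)*(b + 1)*(b^2 + 2*b - 3) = (b - 5)*(b - 2)*(b + 1)*(b + 3)*(b - 1)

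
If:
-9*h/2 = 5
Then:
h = -10/9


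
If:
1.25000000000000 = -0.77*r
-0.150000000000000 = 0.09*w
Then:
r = -1.62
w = -1.67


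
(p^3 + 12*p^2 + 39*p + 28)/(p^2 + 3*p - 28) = (p^2 + 5*p + 4)/(p - 4)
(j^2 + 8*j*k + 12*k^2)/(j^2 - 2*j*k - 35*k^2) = (j^2 + 8*j*k + 12*k^2)/(j^2 - 2*j*k - 35*k^2)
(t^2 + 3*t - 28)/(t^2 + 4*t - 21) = (t - 4)/(t - 3)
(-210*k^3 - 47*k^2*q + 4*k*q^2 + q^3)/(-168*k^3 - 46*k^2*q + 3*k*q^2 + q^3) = (5*k + q)/(4*k + q)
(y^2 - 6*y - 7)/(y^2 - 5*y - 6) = (y - 7)/(y - 6)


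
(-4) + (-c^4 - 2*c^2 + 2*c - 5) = -c^4 - 2*c^2 + 2*c - 9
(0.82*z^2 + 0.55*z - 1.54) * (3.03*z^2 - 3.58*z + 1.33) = 2.4846*z^4 - 1.2691*z^3 - 5.5446*z^2 + 6.2447*z - 2.0482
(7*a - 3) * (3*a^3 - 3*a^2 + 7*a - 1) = 21*a^4 - 30*a^3 + 58*a^2 - 28*a + 3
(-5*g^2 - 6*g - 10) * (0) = 0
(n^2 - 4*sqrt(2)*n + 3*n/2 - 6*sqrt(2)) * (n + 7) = n^3 - 4*sqrt(2)*n^2 + 17*n^2/2 - 34*sqrt(2)*n + 21*n/2 - 42*sqrt(2)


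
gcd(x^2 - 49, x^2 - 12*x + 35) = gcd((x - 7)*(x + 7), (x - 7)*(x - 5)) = x - 7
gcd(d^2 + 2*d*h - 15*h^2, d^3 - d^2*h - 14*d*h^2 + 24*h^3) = d - 3*h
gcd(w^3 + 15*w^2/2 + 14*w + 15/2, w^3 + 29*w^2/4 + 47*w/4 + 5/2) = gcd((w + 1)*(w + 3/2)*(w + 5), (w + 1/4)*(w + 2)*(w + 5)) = w + 5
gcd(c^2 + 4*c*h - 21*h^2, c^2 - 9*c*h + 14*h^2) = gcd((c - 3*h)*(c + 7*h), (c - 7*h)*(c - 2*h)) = 1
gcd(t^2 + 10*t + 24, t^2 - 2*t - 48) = t + 6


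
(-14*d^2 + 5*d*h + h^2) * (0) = 0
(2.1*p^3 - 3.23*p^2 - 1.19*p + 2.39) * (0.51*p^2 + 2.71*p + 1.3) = 1.071*p^5 + 4.0437*p^4 - 6.6302*p^3 - 6.205*p^2 + 4.9299*p + 3.107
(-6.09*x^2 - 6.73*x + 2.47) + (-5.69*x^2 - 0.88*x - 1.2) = -11.78*x^2 - 7.61*x + 1.27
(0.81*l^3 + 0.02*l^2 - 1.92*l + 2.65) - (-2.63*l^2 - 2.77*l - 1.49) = 0.81*l^3 + 2.65*l^2 + 0.85*l + 4.14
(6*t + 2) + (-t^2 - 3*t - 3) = -t^2 + 3*t - 1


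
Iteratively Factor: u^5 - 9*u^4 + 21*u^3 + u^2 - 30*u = (u - 2)*(u^4 - 7*u^3 + 7*u^2 + 15*u) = (u - 5)*(u - 2)*(u^3 - 2*u^2 - 3*u) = (u - 5)*(u - 2)*(u + 1)*(u^2 - 3*u) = u*(u - 5)*(u - 2)*(u + 1)*(u - 3)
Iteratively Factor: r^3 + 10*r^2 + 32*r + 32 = (r + 2)*(r^2 + 8*r + 16) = (r + 2)*(r + 4)*(r + 4)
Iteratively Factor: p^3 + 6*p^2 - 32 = (p + 4)*(p^2 + 2*p - 8) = (p - 2)*(p + 4)*(p + 4)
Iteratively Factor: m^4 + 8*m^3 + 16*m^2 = (m + 4)*(m^3 + 4*m^2) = m*(m + 4)*(m^2 + 4*m) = m*(m + 4)^2*(m)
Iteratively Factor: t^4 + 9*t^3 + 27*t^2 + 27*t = (t)*(t^3 + 9*t^2 + 27*t + 27) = t*(t + 3)*(t^2 + 6*t + 9) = t*(t + 3)^2*(t + 3)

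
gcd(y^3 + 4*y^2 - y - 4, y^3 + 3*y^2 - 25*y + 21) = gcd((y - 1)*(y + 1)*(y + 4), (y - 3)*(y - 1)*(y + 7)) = y - 1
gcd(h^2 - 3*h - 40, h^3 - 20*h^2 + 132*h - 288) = h - 8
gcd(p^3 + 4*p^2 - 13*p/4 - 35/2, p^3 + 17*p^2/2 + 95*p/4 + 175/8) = p^2 + 6*p + 35/4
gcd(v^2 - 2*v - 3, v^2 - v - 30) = 1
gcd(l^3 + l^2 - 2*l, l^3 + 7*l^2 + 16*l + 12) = l + 2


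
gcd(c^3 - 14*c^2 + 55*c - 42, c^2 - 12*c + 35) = c - 7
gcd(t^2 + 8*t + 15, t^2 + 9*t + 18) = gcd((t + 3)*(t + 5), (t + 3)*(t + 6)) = t + 3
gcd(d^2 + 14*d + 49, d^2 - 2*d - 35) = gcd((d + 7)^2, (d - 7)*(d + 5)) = 1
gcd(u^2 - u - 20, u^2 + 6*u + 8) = u + 4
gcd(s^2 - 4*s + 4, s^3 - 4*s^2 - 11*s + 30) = s - 2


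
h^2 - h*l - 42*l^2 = (h - 7*l)*(h + 6*l)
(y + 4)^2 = y^2 + 8*y + 16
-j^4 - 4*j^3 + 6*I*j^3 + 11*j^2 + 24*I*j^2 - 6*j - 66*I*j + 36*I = (j + 6)*(j - 6*I)*(-I*j + I)^2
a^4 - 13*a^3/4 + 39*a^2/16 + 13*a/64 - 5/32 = (a - 2)*(a - 5/4)*(a - 1/4)*(a + 1/4)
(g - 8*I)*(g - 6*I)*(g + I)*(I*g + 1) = I*g^4 + 14*g^3 - 47*I*g^2 + 14*g - 48*I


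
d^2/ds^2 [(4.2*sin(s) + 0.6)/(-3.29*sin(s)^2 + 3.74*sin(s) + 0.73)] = (-45.4612199999999*sin(s)^5 - 77.65716*sin(s)^4 + 52.54788*sin(s)^3 + 36.2769600000001*sin(s)^2 + 15.62622*sin(s) - 3.26651999999996)/(-3.29*sin(s)^2 + 3.74*sin(s) + 0.73)^3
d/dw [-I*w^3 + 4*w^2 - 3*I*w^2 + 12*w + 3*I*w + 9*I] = -3*I*w^2 + w*(8 - 6*I) + 12 + 3*I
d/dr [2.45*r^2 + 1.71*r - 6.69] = 4.9*r + 1.71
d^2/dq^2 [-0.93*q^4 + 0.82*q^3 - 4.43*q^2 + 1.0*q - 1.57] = -11.16*q^2 + 4.92*q - 8.86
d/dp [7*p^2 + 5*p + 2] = 14*p + 5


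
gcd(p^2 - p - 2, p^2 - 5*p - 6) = p + 1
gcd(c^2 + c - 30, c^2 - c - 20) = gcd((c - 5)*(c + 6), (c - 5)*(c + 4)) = c - 5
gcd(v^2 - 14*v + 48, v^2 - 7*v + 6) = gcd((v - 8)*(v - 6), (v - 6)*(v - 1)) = v - 6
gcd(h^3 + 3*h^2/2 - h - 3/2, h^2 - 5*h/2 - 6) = h + 3/2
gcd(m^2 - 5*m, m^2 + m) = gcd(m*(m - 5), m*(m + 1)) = m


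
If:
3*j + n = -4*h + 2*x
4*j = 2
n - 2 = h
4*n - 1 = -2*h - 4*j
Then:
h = -3/2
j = 1/2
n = 1/2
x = -2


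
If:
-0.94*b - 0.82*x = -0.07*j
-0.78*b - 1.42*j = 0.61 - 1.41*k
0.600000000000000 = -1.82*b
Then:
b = -0.33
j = 11.7142857142857*x - 4.42700156985871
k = 11.7973657548126*x - 4.20814545130655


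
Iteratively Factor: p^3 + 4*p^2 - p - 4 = (p + 4)*(p^2 - 1) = (p + 1)*(p + 4)*(p - 1)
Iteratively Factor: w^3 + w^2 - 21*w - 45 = (w + 3)*(w^2 - 2*w - 15) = (w - 5)*(w + 3)*(w + 3)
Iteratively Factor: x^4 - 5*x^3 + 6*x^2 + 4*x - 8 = (x + 1)*(x^3 - 6*x^2 + 12*x - 8) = (x - 2)*(x + 1)*(x^2 - 4*x + 4) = (x - 2)^2*(x + 1)*(x - 2)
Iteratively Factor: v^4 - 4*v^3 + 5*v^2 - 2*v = (v)*(v^3 - 4*v^2 + 5*v - 2) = v*(v - 2)*(v^2 - 2*v + 1) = v*(v - 2)*(v - 1)*(v - 1)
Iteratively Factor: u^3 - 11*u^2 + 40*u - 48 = (u - 4)*(u^2 - 7*u + 12) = (u - 4)^2*(u - 3)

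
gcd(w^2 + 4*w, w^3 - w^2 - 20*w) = w^2 + 4*w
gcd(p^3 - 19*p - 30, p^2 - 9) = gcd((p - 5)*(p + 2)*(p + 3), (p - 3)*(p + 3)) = p + 3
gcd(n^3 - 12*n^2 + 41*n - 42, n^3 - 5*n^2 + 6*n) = n^2 - 5*n + 6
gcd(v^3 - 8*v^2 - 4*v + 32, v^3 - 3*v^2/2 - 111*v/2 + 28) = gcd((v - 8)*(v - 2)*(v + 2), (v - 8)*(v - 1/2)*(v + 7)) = v - 8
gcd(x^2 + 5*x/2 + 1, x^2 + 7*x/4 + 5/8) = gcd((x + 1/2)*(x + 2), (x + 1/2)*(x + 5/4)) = x + 1/2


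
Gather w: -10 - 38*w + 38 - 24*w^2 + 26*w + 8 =-24*w^2 - 12*w + 36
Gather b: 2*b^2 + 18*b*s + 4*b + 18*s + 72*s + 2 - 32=2*b^2 + b*(18*s + 4) + 90*s - 30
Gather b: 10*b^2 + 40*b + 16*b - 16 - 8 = 10*b^2 + 56*b - 24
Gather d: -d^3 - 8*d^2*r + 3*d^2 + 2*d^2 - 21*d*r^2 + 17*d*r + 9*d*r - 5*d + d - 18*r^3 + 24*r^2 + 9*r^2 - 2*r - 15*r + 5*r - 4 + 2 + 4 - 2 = -d^3 + d^2*(5 - 8*r) + d*(-21*r^2 + 26*r - 4) - 18*r^3 + 33*r^2 - 12*r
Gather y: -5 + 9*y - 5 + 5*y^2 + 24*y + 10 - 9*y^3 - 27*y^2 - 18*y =-9*y^3 - 22*y^2 + 15*y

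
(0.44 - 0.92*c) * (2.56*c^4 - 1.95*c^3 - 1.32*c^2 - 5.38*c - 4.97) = -2.3552*c^5 + 2.9204*c^4 + 0.3564*c^3 + 4.3688*c^2 + 2.2052*c - 2.1868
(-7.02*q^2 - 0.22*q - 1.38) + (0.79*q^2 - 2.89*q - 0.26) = -6.23*q^2 - 3.11*q - 1.64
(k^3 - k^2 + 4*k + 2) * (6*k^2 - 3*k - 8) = 6*k^5 - 9*k^4 + 19*k^3 + 8*k^2 - 38*k - 16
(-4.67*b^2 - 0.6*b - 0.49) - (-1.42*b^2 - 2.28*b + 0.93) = -3.25*b^2 + 1.68*b - 1.42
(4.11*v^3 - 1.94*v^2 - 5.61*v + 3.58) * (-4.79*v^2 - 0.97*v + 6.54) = -19.6869*v^5 + 5.3059*v^4 + 55.6331*v^3 - 24.3941*v^2 - 40.162*v + 23.4132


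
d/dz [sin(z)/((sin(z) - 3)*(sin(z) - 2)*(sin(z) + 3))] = 2*(-sin(z)^3 + sin(z)^2 + 9)*cos(z)/((sin(z) - 3)^2*(sin(z) - 2)^2*(sin(z) + 3)^2)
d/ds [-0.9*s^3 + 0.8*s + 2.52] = 0.8 - 2.7*s^2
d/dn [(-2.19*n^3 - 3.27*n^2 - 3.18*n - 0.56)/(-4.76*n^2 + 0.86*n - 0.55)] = (10.4244*n^4 - 3.7668*n^3 - 14.3355*n^2 - 1.7342*n + 2.2306)/(22.6576*n^4 - 8.1872*n^3 + 5.9756*n^2 - 0.946*n + 0.3025)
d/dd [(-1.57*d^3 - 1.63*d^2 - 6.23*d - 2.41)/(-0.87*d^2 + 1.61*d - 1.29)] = (1.3659*d^4 - 5.0554*d^3 - 1.9685*d^2 + 0.0119999999999996*d + 11.9168)/(0.7569*d^4 - 2.8014*d^3 + 4.8367*d^2 - 4.1538*d + 1.6641)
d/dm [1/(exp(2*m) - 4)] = -2*exp(2*m)/(exp(2*m) - 4)^2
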